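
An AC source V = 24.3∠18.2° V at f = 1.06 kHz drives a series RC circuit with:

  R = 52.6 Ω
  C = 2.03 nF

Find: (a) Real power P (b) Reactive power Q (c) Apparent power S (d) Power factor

Step 1 — Angular frequency: ω = 2π·f = 2π·1060 = 6660 rad/s.
Step 2 — Component impedances:
  R: Z = R = 52.6 Ω
  C: Z = 1/(jωC) = -j/(ω·C) = 0 - j7.396e+04 Ω
Step 3 — Series combination: Z_total = R + C = 52.6 - j7.396e+04 Ω = 7.396e+04∠-90.0° Ω.
Step 4 — Source phasor: V = 24.3∠18.2° V = 23.08 + j7.59 V.
Step 5 — Current: I = V / Z = -0.0001024 + j0.0003122 A = 0.0003285∠108.2° A.
Step 6 — Complex power: S = V·I* = 5.678e-06 - j0.007984 VA.
Step 7 — Real power: P = Re(S) = 5.678e-06 W.
Step 8 — Reactive power: Q = Im(S) = -0.007984 VAR.
Step 9 — Apparent power: |S| = 0.007984 VA.
Step 10 — Power factor: PF = P/|S| = 0.0007112 (leading).

(a) P = 5.678e-06 W  (b) Q = -0.007984 VAR  (c) S = 0.007984 VA  (d) PF = 0.0007112 (leading)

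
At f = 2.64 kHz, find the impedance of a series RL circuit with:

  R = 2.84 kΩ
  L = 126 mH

Step 1 — Angular frequency: ω = 2π·f = 2π·2640 = 1.659e+04 rad/s.
Step 2 — Component impedances:
  R: Z = R = 2840 Ω
  L: Z = jωL = j·1.659e+04·0.126 = 0 + j2090 Ω
Step 3 — Series combination: Z_total = R + L = 2840 + j2090 Ω = 3526∠36.4° Ω.

Z = 2840 + j2090 Ω = 3526∠36.4° Ω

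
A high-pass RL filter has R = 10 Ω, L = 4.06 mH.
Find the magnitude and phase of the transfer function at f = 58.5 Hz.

Step 1 — Angular frequency: ω = 2π·58.5 = 367.6 rad/s.
Step 2 — Transfer function: H(jω) = jωL/(R + jωL).
Step 3 — Numerator jωL = j·1.492; denominator R + jωL = 10 + j1.492.
Step 4 — H = 0.02179 + j0.146.
Step 5 — Magnitude: |H| = 0.1476 (-16.6 dB); phase: φ = 81.5°.

|H| = 0.1476 (-16.6 dB), φ = 81.5°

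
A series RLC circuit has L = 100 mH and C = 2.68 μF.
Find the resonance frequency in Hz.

Step 1 — Resonance condition Im(Z)=0 gives ω₀ = 1/√(LC).
Step 2 — ω₀ = 1/√(0.1·2.68e-06) = 1932 rad/s.
Step 3 — f₀ = ω₀/(2π) = 307.4 Hz.

f₀ = 307.4 Hz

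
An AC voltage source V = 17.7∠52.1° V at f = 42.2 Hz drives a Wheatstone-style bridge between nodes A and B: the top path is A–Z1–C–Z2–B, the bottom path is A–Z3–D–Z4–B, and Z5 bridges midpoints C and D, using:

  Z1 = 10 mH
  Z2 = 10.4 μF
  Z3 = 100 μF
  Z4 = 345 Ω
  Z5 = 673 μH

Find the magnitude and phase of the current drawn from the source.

Step 1 — Angular frequency: ω = 2π·f = 2π·42.2 = 265.2 rad/s.
Step 2 — Component impedances:
  Z1: Z = jωL = j·265.2·0.01 = 0 + j2.652 Ω
  Z2: Z = 1/(jωC) = -j/(ω·C) = 0 - j362.6 Ω
  Z3: Z = 1/(jωC) = -j/(ω·C) = 0 - j37.71 Ω
  Z4: Z = R = 345 Ω
  Z5: Z = jωL = j·265.2·0.000673 = 0 + j0.1784 Ω
Step 3 — Bridge requires nodal analysis (the Z5 bridge couples midpoints C and D, so the two paths cannot be reduced to a simple series/parallel combination). Setting node B to ground and injecting 1 A at node A, the 3-node admittance system at A, C, D solves to V_A = Z_AB = 181.2 - j169.4 Ω = 248.1∠-43.1° Ω.
Step 4 — Source phasor: V = 17.7∠52.1° V = 10.87 + j13.97 V.
Step 5 — Ohm's law: I = V / Z_total = (10.87 + j13.97) / (181.2 - j169.4) = -0.006435 + j0.07106 A.
Step 6 — Convert to polar: |I| = 0.07135 A, ∠I = 95.2°.

I = 0.07135∠95.2° A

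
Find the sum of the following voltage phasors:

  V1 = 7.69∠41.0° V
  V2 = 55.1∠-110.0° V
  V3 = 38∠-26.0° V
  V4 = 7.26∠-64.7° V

Step 1 — Convert each phasor to rectangular form:
  V1 = 7.69·(cos(41.0°) + j·sin(41.0°)) = 5.804 + j5.045 V
  V2 = 55.1·(cos(-110.0°) + j·sin(-110.0°)) = -18.85 - j51.78 V
  V3 = 38·(cos(-26.0°) + j·sin(-26.0°)) = 34.15 - j16.66 V
  V4 = 7.26·(cos(-64.7°) + j·sin(-64.7°)) = 3.103 - j6.564 V
Step 2 — Sum components: V_total = 24.22 - j69.95 V.
Step 3 — Convert to polar: |V_total| = 74.03 V, ∠V_total = -70.9°.

V_total = 74.03∠-70.9° V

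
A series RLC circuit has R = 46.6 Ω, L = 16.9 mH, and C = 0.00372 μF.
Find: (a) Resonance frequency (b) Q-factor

Step 1 — Resonance condition Im(Z)=0 gives ω₀ = 1/√(LC).
Step 2 — ω₀ = 1/√(0.0169·3.72e-09) = 1.261e+05 rad/s.
Step 3 — f₀ = ω₀/(2π) = 2.007e+04 Hz.
Step 4 — Series Q: Q = ω₀L/R = 1.261e+05·0.0169/46.6 = 45.74.

(a) f₀ = 2.007e+04 Hz  (b) Q = 45.74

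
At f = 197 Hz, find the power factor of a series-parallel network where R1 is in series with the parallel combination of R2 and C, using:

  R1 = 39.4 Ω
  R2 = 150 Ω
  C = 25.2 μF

Step 1 — Angular frequency: ω = 2π·f = 2π·197 = 1238 rad/s.
Step 2 — Component impedances:
  R1: Z = R = 39.4 Ω
  R2: Z = R = 150 Ω
  C: Z = 1/(jωC) = -j/(ω·C) = 0 - j32.06 Ω
Step 3 — Parallel branch: R2 || C = 1/(1/R2 + 1/C) = 6.553 - j30.66 Ω.
Step 4 — Series with R1: Z_total = R1 + (R2 || C) = 45.95 - j30.66 Ω = 55.24∠-33.7° Ω.
Step 5 — Power factor: PF = cos(φ) = Re(Z)/|Z| = 45.953/55.241 = 0.8319.
Step 6 — Type: Im(Z) = -30.66 ⇒ leading (phase φ = -33.7°).

PF = 0.8319 (leading, φ = -33.7°)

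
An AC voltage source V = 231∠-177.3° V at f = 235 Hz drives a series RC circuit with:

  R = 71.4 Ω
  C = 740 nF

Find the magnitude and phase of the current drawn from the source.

Step 1 — Angular frequency: ω = 2π·f = 2π·235 = 1477 rad/s.
Step 2 — Component impedances:
  R: Z = R = 71.4 Ω
  C: Z = 1/(jωC) = -j/(ω·C) = 0 - j915.2 Ω
Step 3 — Series combination: Z_total = R + C = 71.4 - j915.2 Ω = 918∠-85.5° Ω.
Step 4 — Source phasor: V = 231∠-177.3° V = -230.7 - j10.88 V.
Step 5 — Ohm's law: I = V / Z_total = (-230.7 - j10.88) / (71.4 - j915.2) = -0.007732 - j0.2515 A.
Step 6 — Convert to polar: |I| = 0.2516 A, ∠I = -91.8°.

I = 0.2516∠-91.8° A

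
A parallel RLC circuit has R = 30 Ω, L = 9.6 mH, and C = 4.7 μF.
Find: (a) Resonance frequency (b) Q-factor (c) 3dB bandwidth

Step 1 — Resonance: ω₀ = 1/√(LC) = 1/√(0.0096·4.7e-06) = 4708 rad/s.
Step 2 — f₀ = ω₀/(2π) = 749.3 Hz.
Step 3 — Parallel Q: Q = R/(ω₀L) = 30/(4708·0.0096) = 0.6638.
Step 4 — Bandwidth: Δω = ω₀/Q = 7092 rad/s; BW = Δω/(2π) = 1129 Hz.

(a) f₀ = 749.3 Hz  (b) Q = 0.6638  (c) BW = 1129 Hz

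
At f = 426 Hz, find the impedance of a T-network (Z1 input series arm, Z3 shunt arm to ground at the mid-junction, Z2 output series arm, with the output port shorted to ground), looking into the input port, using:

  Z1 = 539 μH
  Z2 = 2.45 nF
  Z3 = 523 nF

Step 1 — Angular frequency: ω = 2π·f = 2π·426 = 2677 rad/s.
Step 2 — Component impedances:
  Z1: Z = jωL = j·2677·0.000539 = 0 + j1.443 Ω
  Z2: Z = 1/(jωC) = -j/(ω·C) = 0 - j1.525e+05 Ω
  Z3: Z = 1/(jωC) = -j/(ω·C) = 0 - j714.3 Ω
Step 3 — With the output port shorted to ground, the output series arm Z2 runs from the junction to ground; the shunt arm Z3 also runs from the junction to ground. They appear in parallel: Z3 || Z2 = 0 - j711 Ω.
Step 4 — Series with input arm Z1: Z_in = Z1 + (Z3 || Z2) = 0 - j709.6 Ω = 709.6∠-90.0° Ω.

Z = 0 - j709.6 Ω = 709.6∠-90.0° Ω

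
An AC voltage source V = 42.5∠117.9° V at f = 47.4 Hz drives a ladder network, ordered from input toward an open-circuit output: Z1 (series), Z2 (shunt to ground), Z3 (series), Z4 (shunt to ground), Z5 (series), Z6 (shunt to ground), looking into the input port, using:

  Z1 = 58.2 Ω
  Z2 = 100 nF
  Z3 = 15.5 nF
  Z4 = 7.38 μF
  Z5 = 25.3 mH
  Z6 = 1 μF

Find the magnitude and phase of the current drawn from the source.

Step 1 — Angular frequency: ω = 2π·f = 2π·47.4 = 297.8 rad/s.
Step 2 — Component impedances:
  Z1: Z = R = 58.2 Ω
  Z2: Z = 1/(jωC) = -j/(ω·C) = 0 - j3.358e+04 Ω
  Z3: Z = 1/(jωC) = -j/(ω·C) = 0 - j2.166e+05 Ω
  Z4: Z = 1/(jωC) = -j/(ω·C) = 0 - j455 Ω
  Z5: Z = jωL = j·297.8·0.0253 = 0 + j7.535 Ω
  Z6: Z = 1/(jωC) = -j/(ω·C) = 0 - j3358 Ω
Step 3 — Ladder network (open output): work backward from the far end, alternating series and parallel combinations. Z_in = 58.2 - j2.908e+04 Ω = 2.908e+04∠-89.9° Ω.
Step 4 — Source phasor: V = 42.5∠117.9° V = -19.89 + j37.56 V.
Step 5 — Ohm's law: I = V / Z_total = (-19.89 + j37.56) / (58.2 - j2.908e+04) = -0.001293 - j0.0006813 A.
Step 6 — Convert to polar: |I| = 0.001462 A, ∠I = -152.2°.

I = 0.001462∠-152.2° A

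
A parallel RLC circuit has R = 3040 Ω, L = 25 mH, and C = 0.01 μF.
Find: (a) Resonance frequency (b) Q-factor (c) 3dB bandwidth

Step 1 — Resonance: ω₀ = 1/√(LC) = 1/√(0.025·1e-08) = 6.325e+04 rad/s.
Step 2 — f₀ = ω₀/(2π) = 1.007e+04 Hz.
Step 3 — Parallel Q: Q = R/(ω₀L) = 3040/(6.325e+04·0.025) = 1.923.
Step 4 — Bandwidth: Δω = ω₀/Q = 3.289e+04 rad/s; BW = Δω/(2π) = 5235 Hz.

(a) f₀ = 1.007e+04 Hz  (b) Q = 1.923  (c) BW = 5235 Hz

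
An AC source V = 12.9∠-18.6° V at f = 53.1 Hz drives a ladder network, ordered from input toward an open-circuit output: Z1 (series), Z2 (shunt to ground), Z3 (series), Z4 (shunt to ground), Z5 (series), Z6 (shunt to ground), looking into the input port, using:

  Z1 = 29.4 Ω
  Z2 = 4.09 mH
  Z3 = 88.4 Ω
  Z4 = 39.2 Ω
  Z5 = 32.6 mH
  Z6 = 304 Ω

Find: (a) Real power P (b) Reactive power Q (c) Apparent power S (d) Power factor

Step 1 — Angular frequency: ω = 2π·f = 2π·53.1 = 333.6 rad/s.
Step 2 — Component impedances:
  Z1: Z = R = 29.4 Ω
  Z2: Z = jωL = j·333.6·0.00409 = 0 + j1.365 Ω
  Z3: Z = R = 88.4 Ω
  Z4: Z = R = 39.2 Ω
  Z5: Z = jωL = j·333.6·0.0326 = 0 + j10.88 Ω
  Z6: Z = R = 304 Ω
Step 3 — Ladder network (open output): work backward from the far end, alternating series and parallel combinations. Z_in = 29.42 + j1.364 Ω = 29.45∠2.7° Ω.
Step 4 — Source phasor: V = 12.9∠-18.6° V = 12.23 - j4.115 V.
Step 5 — Current: I = V / Z = 0.4083 - j0.1588 A = 0.4381∠-21.3° A.
Step 6 — Complex power: S = V·I* = 5.645 + j0.2618 VA.
Step 7 — Real power: P = Re(S) = 5.645 W.
Step 8 — Reactive power: Q = Im(S) = 0.2618 VAR.
Step 9 — Apparent power: |S| = 5.651 VA.
Step 10 — Power factor: PF = P/|S| = 0.9989 (lagging).

(a) P = 5.645 W  (b) Q = 0.2618 VAR  (c) S = 5.651 VA  (d) PF = 0.9989 (lagging)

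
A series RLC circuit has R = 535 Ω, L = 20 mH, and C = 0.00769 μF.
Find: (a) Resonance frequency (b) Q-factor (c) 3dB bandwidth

Step 1 — Resonance condition Im(Z)=0 gives ω₀ = 1/√(LC).
Step 2 — ω₀ = 1/√(0.02·7.69e-09) = 8.063e+04 rad/s.
Step 3 — f₀ = ω₀/(2π) = 1.283e+04 Hz.
Step 4 — Series Q: Q = ω₀L/R = 8.063e+04·0.02/535 = 3.014.
Step 5 — 3dB bandwidth: Δω = ω₀/Q = 2.675e+04 rad/s; BW = Δω/(2π) = 4257 Hz.

(a) f₀ = 1.283e+04 Hz  (b) Q = 3.014  (c) BW = 4257 Hz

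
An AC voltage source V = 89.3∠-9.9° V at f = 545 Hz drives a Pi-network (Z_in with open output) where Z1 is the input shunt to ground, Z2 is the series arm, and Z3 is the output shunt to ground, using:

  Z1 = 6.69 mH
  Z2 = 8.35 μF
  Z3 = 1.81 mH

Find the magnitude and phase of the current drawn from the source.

Step 1 — Angular frequency: ω = 2π·f = 2π·545 = 3424 rad/s.
Step 2 — Component impedances:
  Z1: Z = jωL = j·3424·0.00669 = 0 + j22.91 Ω
  Z2: Z = 1/(jωC) = -j/(ω·C) = 0 - j34.97 Ω
  Z3: Z = jωL = j·3424·0.00181 = 0 + j6.198 Ω
Step 3 — With open output, the series arm Z2 and the output shunt Z3 appear in series to ground: Z2 + Z3 = 0 - j28.78 Ω.
Step 4 — Parallel with input shunt Z1: Z_in = Z1 || (Z2 + Z3) = 0 + j112.4 Ω = 112.4∠90.0° Ω.
Step 5 — Source phasor: V = 89.3∠-9.9° V = 87.97 - j15.35 V.
Step 6 — Ohm's law: I = V / Z_total = (87.97 - j15.35) / (0 + j112.4) = -0.1366 - j0.7829 A.
Step 7 — Convert to polar: |I| = 0.7947 A, ∠I = -99.9°.

I = 0.7947∠-99.9° A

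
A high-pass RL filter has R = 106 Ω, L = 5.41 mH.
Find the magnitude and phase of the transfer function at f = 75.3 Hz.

Step 1 — Angular frequency: ω = 2π·75.3 = 473.1 rad/s.
Step 2 — Transfer function: H(jω) = jωL/(R + jωL).
Step 3 — Numerator jωL = j·2.56; denominator R + jωL = 106 + j2.56.
Step 4 — H = 0.0005827 + j0.02413.
Step 5 — Magnitude: |H| = 0.02414 (-32.3 dB); phase: φ = 88.6°.

|H| = 0.02414 (-32.3 dB), φ = 88.6°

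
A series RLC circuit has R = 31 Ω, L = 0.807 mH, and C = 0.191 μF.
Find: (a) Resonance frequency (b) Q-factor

Step 1 — Resonance condition Im(Z)=0 gives ω₀ = 1/√(LC).
Step 2 — ω₀ = 1/√(0.000807·1.91e-07) = 8.055e+04 rad/s.
Step 3 — f₀ = ω₀/(2π) = 1.282e+04 Hz.
Step 4 — Series Q: Q = ω₀L/R = 8.055e+04·0.000807/31 = 2.097.

(a) f₀ = 1.282e+04 Hz  (b) Q = 2.097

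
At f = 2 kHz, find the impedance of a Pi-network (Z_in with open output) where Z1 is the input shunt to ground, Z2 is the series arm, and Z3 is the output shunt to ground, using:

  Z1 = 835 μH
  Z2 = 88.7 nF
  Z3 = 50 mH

Step 1 — Angular frequency: ω = 2π·f = 2π·2000 = 1.257e+04 rad/s.
Step 2 — Component impedances:
  Z1: Z = jωL = j·1.257e+04·0.000835 = 0 + j10.49 Ω
  Z2: Z = 1/(jωC) = -j/(ω·C) = 0 - j897.2 Ω
  Z3: Z = jωL = j·1.257e+04·0.05 = 0 + j628.3 Ω
Step 3 — With open output, the series arm Z2 and the output shunt Z3 appear in series to ground: Z2 + Z3 = 0 - j268.8 Ω.
Step 4 — Parallel with input shunt Z1: Z_in = Z1 || (Z2 + Z3) = 0 + j10.92 Ω = 10.92∠90.0° Ω.

Z = 0 + j10.92 Ω = 10.92∠90.0° Ω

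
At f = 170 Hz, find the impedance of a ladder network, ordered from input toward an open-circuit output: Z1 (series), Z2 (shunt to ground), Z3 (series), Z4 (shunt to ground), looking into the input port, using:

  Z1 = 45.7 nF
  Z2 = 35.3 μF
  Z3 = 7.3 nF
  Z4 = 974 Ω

Step 1 — Angular frequency: ω = 2π·f = 2π·170 = 1068 rad/s.
Step 2 — Component impedances:
  Z1: Z = 1/(jωC) = -j/(ω·C) = 0 - j2.049e+04 Ω
  Z2: Z = 1/(jωC) = -j/(ω·C) = 0 - j26.52 Ω
  Z3: Z = 1/(jωC) = -j/(ω·C) = 0 - j1.282e+05 Ω
  Z4: Z = R = 974 Ω
Step 3 — Ladder network (open output): work backward from the far end, alternating series and parallel combinations. Z_in = 4.163e-05 - j2.051e+04 Ω = 2.051e+04∠-90.0° Ω.

Z = 4.163e-05 - j2.051e+04 Ω = 2.051e+04∠-90.0° Ω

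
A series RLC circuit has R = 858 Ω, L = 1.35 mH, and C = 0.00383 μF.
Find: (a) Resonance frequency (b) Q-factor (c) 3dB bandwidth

Step 1 — Resonance condition Im(Z)=0 gives ω₀ = 1/√(LC).
Step 2 — ω₀ = 1/√(0.00135·3.83e-09) = 4.398e+05 rad/s.
Step 3 — f₀ = ω₀/(2π) = 6.999e+04 Hz.
Step 4 — Series Q: Q = ω₀L/R = 4.398e+05·0.00135/858 = 0.692.
Step 5 — 3dB bandwidth: Δω = ω₀/Q = 6.356e+05 rad/s; BW = Δω/(2π) = 1.012e+05 Hz.

(a) f₀ = 6.999e+04 Hz  (b) Q = 0.692  (c) BW = 1.012e+05 Hz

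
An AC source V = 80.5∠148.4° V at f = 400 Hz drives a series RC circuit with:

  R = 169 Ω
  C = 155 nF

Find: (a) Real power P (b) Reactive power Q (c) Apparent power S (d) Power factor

Step 1 — Angular frequency: ω = 2π·f = 2π·400 = 2513 rad/s.
Step 2 — Component impedances:
  R: Z = R = 169 Ω
  C: Z = 1/(jωC) = -j/(ω·C) = 0 - j2567 Ω
Step 3 — Series combination: Z_total = R + C = 169 - j2567 Ω = 2573∠-86.2° Ω.
Step 4 — Source phasor: V = 80.5∠148.4° V = -68.56 + j42.18 V.
Step 5 — Current: I = V / Z = -0.01811 - j0.02552 A = 0.03129∠-125.4° A.
Step 6 — Complex power: S = V·I* = 0.1655 - j2.514 VA.
Step 7 — Real power: P = Re(S) = 0.1655 W.
Step 8 — Reactive power: Q = Im(S) = -2.514 VAR.
Step 9 — Apparent power: |S| = 2.519 VA.
Step 10 — Power factor: PF = P/|S| = 0.06569 (leading).

(a) P = 0.1655 W  (b) Q = -2.514 VAR  (c) S = 2.519 VA  (d) PF = 0.06569 (leading)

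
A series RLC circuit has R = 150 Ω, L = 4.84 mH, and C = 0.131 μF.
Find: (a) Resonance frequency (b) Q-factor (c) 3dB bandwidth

Step 1 — Resonance condition Im(Z)=0 gives ω₀ = 1/√(LC).
Step 2 — ω₀ = 1/√(0.00484·1.31e-07) = 3.971e+04 rad/s.
Step 3 — f₀ = ω₀/(2π) = 6321 Hz.
Step 4 — Series Q: Q = ω₀L/R = 3.971e+04·0.00484/150 = 1.281.
Step 5 — 3dB bandwidth: Δω = ω₀/Q = 3.099e+04 rad/s; BW = Δω/(2π) = 4932 Hz.

(a) f₀ = 6321 Hz  (b) Q = 1.281  (c) BW = 4932 Hz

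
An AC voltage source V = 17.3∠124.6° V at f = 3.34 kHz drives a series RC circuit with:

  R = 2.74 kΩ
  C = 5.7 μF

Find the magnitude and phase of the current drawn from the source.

Step 1 — Angular frequency: ω = 2π·f = 2π·3340 = 2.099e+04 rad/s.
Step 2 — Component impedances:
  R: Z = R = 2740 Ω
  C: Z = 1/(jωC) = -j/(ω·C) = 0 - j8.36 Ω
Step 3 — Series combination: Z_total = R + C = 2740 - j8.36 Ω = 2740∠-0.2° Ω.
Step 4 — Source phasor: V = 17.3∠124.6° V = -9.824 + j14.24 V.
Step 5 — Ohm's law: I = V / Z_total = (-9.824 + j14.24) / (2740 - j8.36) = -0.003601 + j0.005186 A.
Step 6 — Convert to polar: |I| = 0.006314 A, ∠I = 124.8°.

I = 0.006314∠124.8° A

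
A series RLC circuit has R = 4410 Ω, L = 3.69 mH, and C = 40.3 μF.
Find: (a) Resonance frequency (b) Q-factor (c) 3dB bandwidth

Step 1 — Resonance condition Im(Z)=0 gives ω₀ = 1/√(LC).
Step 2 — ω₀ = 1/√(0.00369·4.03e-05) = 2593 rad/s.
Step 3 — f₀ = ω₀/(2π) = 412.7 Hz.
Step 4 — Series Q: Q = ω₀L/R = 2593·0.00369/4410 = 0.00217.
Step 5 — 3dB bandwidth: Δω = ω₀/Q = 1.195e+06 rad/s; BW = Δω/(2π) = 1.902e+05 Hz.

(a) f₀ = 412.7 Hz  (b) Q = 0.00217  (c) BW = 1.902e+05 Hz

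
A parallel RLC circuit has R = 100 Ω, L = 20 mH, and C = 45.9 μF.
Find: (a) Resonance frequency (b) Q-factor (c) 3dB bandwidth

Step 1 — Resonance: ω₀ = 1/√(LC) = 1/√(0.02·4.59e-05) = 1044 rad/s.
Step 2 — f₀ = ω₀/(2π) = 166.1 Hz.
Step 3 — Parallel Q: Q = R/(ω₀L) = 100/(1044·0.02) = 4.791.
Step 4 — Bandwidth: Δω = ω₀/Q = 217.9 rad/s; BW = Δω/(2π) = 34.67 Hz.

(a) f₀ = 166.1 Hz  (b) Q = 4.791  (c) BW = 34.67 Hz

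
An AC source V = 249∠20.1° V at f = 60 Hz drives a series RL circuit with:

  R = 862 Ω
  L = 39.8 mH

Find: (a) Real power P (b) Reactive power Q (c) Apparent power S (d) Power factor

Step 1 — Angular frequency: ω = 2π·f = 2π·60 = 377 rad/s.
Step 2 — Component impedances:
  R: Z = R = 862 Ω
  L: Z = jωL = j·377·0.0398 = 0 + j15 Ω
Step 3 — Series combination: Z_total = R + L = 862 + j15 Ω = 862.1∠1.0° Ω.
Step 4 — Source phasor: V = 249∠20.1° V = 233.8 + j85.57 V.
Step 5 — Current: I = V / Z = 0.2729 + j0.09452 A = 0.2888∠19.1° A.
Step 6 — Complex power: S = V·I* = 71.91 + j1.252 VA.
Step 7 — Real power: P = Re(S) = 71.91 W.
Step 8 — Reactive power: Q = Im(S) = 1.252 VAR.
Step 9 — Apparent power: |S| = 71.92 VA.
Step 10 — Power factor: PF = P/|S| = 0.9998 (lagging).

(a) P = 71.91 W  (b) Q = 1.252 VAR  (c) S = 71.92 VA  (d) PF = 0.9998 (lagging)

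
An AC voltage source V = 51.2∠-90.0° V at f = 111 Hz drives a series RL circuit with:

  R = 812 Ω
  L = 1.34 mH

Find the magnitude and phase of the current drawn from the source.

Step 1 — Angular frequency: ω = 2π·f = 2π·111 = 697.4 rad/s.
Step 2 — Component impedances:
  R: Z = R = 812 Ω
  L: Z = jωL = j·697.4·0.00134 = 0 + j0.9346 Ω
Step 3 — Series combination: Z_total = R + L = 812 + j0.9346 Ω = 812∠0.1° Ω.
Step 4 — Source phasor: V = 51.2∠-90.0° V = 0 - j51.2 V.
Step 5 — Ohm's law: I = V / Z_total = (0 - j51.2) / (812 + j0.9346) = -7.257e-05 - j0.06305 A.
Step 6 — Convert to polar: |I| = 0.06305 A, ∠I = -90.1°.

I = 0.06305∠-90.1° A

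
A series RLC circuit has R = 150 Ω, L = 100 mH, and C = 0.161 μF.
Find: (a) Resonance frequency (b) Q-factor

Step 1 — Resonance condition Im(Z)=0 gives ω₀ = 1/√(LC).
Step 2 — ω₀ = 1/√(0.1·1.61e-07) = 7881 rad/s.
Step 3 — f₀ = ω₀/(2π) = 1254 Hz.
Step 4 — Series Q: Q = ω₀L/R = 7881·0.1/150 = 5.254.

(a) f₀ = 1254 Hz  (b) Q = 5.254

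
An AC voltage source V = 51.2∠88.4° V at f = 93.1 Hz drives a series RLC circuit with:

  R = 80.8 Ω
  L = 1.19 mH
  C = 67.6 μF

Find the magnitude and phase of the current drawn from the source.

Step 1 — Angular frequency: ω = 2π·f = 2π·93.1 = 585 rad/s.
Step 2 — Component impedances:
  R: Z = R = 80.8 Ω
  L: Z = jωL = j·585·0.00119 = 0 + j0.6961 Ω
  C: Z = 1/(jωC) = -j/(ω·C) = 0 - j25.29 Ω
Step 3 — Series combination: Z_total = R + L + C = 80.8 - j24.59 Ω = 84.46∠-16.9° Ω.
Step 4 — Source phasor: V = 51.2∠88.4° V = 1.43 + j51.18 V.
Step 5 — Ohm's law: I = V / Z_total = (1.43 + j51.18) / (80.8 - j24.59) = -0.1602 + j0.5846 A.
Step 6 — Convert to polar: |I| = 0.6062 A, ∠I = 105.3°.

I = 0.6062∠105.3° A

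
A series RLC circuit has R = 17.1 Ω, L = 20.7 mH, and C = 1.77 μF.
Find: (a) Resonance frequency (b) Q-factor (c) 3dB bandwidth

Step 1 — Resonance: ω₀ = 1/√(LC) = 1/√(0.0207·1.77e-06) = 5224 rad/s.
Step 2 — f₀ = ω₀/(2π) = 831.5 Hz.
Step 3 — Series Q: Q = ω₀L/R = 5224·0.0207/17.1 = 6.324.
Step 4 — Bandwidth: Δω = ω₀/Q = 826.1 rad/s; BW = Δω/(2π) = 131.5 Hz.

(a) f₀ = 831.5 Hz  (b) Q = 6.324  (c) BW = 131.5 Hz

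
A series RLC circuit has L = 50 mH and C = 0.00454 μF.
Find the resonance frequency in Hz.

Step 1 — Resonance condition Im(Z)=0 gives ω₀ = 1/√(LC).
Step 2 — ω₀ = 1/√(0.05·4.54e-09) = 6.637e+04 rad/s.
Step 3 — f₀ = ω₀/(2π) = 1.056e+04 Hz.

f₀ = 1.056e+04 Hz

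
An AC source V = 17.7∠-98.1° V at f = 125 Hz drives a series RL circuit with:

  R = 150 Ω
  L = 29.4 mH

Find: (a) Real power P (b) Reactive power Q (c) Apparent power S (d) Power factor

Step 1 — Angular frequency: ω = 2π·f = 2π·125 = 785.4 rad/s.
Step 2 — Component impedances:
  R: Z = R = 150 Ω
  L: Z = jωL = j·785.4·0.0294 = 0 + j23.09 Ω
Step 3 — Series combination: Z_total = R + L = 150 + j23.09 Ω = 151.8∠8.8° Ω.
Step 4 — Source phasor: V = 17.7∠-98.1° V = -2.494 - j17.52 V.
Step 5 — Current: I = V / Z = -0.03381 - j0.1116 A = 0.1166∠-106.9° A.
Step 6 — Complex power: S = V·I* = 2.04 + j0.3141 VA.
Step 7 — Real power: P = Re(S) = 2.04 W.
Step 8 — Reactive power: Q = Im(S) = 0.3141 VAR.
Step 9 — Apparent power: |S| = 2.064 VA.
Step 10 — Power factor: PF = P/|S| = 0.9884 (lagging).

(a) P = 2.04 W  (b) Q = 0.3141 VAR  (c) S = 2.064 VA  (d) PF = 0.9884 (lagging)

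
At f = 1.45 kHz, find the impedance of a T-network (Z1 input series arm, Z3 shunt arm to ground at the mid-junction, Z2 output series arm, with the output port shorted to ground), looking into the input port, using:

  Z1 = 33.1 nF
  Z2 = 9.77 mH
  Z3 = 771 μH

Step 1 — Angular frequency: ω = 2π·f = 2π·1450 = 9111 rad/s.
Step 2 — Component impedances:
  Z1: Z = 1/(jωC) = -j/(ω·C) = 0 - j3316 Ω
  Z2: Z = jωL = j·9111·0.00977 = 0 + j89.01 Ω
  Z3: Z = jωL = j·9111·0.000771 = 0 + j7.024 Ω
Step 3 — With the output port shorted to ground, the output series arm Z2 runs from the junction to ground; the shunt arm Z3 also runs from the junction to ground. They appear in parallel: Z3 || Z2 = 0 + j6.511 Ω.
Step 4 — Series with input arm Z1: Z_in = Z1 + (Z3 || Z2) = 0 - j3310 Ω = 3310∠-90.0° Ω.

Z = 0 - j3310 Ω = 3310∠-90.0° Ω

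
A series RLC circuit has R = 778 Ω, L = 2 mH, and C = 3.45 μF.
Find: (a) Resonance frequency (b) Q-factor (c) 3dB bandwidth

Step 1 — Resonance condition Im(Z)=0 gives ω₀ = 1/√(LC).
Step 2 — ω₀ = 1/√(0.002·3.45e-06) = 1.204e+04 rad/s.
Step 3 — f₀ = ω₀/(2π) = 1916 Hz.
Step 4 — Series Q: Q = ω₀L/R = 1.204e+04·0.002/778 = 0.03095.
Step 5 — 3dB bandwidth: Δω = ω₀/Q = 3.89e+05 rad/s; BW = Δω/(2π) = 6.191e+04 Hz.

(a) f₀ = 1916 Hz  (b) Q = 0.03095  (c) BW = 6.191e+04 Hz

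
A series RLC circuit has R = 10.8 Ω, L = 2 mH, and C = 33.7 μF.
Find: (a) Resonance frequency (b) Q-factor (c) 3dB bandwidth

Step 1 — Resonance: ω₀ = 1/√(LC) = 1/√(0.002·3.37e-05) = 3852 rad/s.
Step 2 — f₀ = ω₀/(2π) = 613 Hz.
Step 3 — Series Q: Q = ω₀L/R = 3852·0.002/10.8 = 0.7133.
Step 4 — Bandwidth: Δω = ω₀/Q = 5400 rad/s; BW = Δω/(2π) = 859.4 Hz.

(a) f₀ = 613 Hz  (b) Q = 0.7133  (c) BW = 859.4 Hz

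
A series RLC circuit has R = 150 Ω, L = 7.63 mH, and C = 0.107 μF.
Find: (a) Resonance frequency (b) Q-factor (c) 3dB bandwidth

Step 1 — Resonance: ω₀ = 1/√(LC) = 1/√(0.00763·1.07e-07) = 3.5e+04 rad/s.
Step 2 — f₀ = ω₀/(2π) = 5570 Hz.
Step 3 — Series Q: Q = ω₀L/R = 3.5e+04·0.00763/150 = 1.78.
Step 4 — Bandwidth: Δω = ω₀/Q = 1.966e+04 rad/s; BW = Δω/(2π) = 3129 Hz.

(a) f₀ = 5570 Hz  (b) Q = 1.78  (c) BW = 3129 Hz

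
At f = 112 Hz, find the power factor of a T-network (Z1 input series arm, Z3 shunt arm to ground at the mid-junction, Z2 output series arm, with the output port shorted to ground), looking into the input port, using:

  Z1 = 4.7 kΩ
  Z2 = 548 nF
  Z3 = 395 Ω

Step 1 — Angular frequency: ω = 2π·f = 2π·112 = 703.7 rad/s.
Step 2 — Component impedances:
  Z1: Z = R = 4700 Ω
  Z2: Z = 1/(jωC) = -j/(ω·C) = 0 - j2593 Ω
  Z3: Z = R = 395 Ω
Step 3 — With the output port shorted to ground, the output series arm Z2 runs from the junction to ground; the shunt arm Z3 also runs from the junction to ground. They appear in parallel: Z3 || Z2 = 386 - j58.8 Ω.
Step 4 — Series with input arm Z1: Z_in = Z1 + (Z3 || Z2) = 5086 - j58.8 Ω = 5086∠-0.7° Ω.
Step 5 — Power factor: PF = cos(φ) = Re(Z)/|Z| = 5086/5086.4 = 0.9999.
Step 6 — Type: Im(Z) = -58.8 ⇒ leading (phase φ = -0.7°).

PF = 0.9999 (leading, φ = -0.7°)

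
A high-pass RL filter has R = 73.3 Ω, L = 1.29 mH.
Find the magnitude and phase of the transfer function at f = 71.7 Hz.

Step 1 — Angular frequency: ω = 2π·71.7 = 450.5 rad/s.
Step 2 — Transfer function: H(jω) = jωL/(R + jωL).
Step 3 — Numerator jωL = j·0.5812; denominator R + jωL = 73.3 + j0.5812.
Step 4 — H = 6.286e-05 + j0.007928.
Step 5 — Magnitude: |H| = 0.007928 (-42.0 dB); phase: φ = 89.5°.

|H| = 0.007928 (-42.0 dB), φ = 89.5°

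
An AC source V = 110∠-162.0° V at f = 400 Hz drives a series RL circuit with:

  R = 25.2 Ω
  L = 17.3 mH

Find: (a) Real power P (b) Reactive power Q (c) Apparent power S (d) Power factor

Step 1 — Angular frequency: ω = 2π·f = 2π·400 = 2513 rad/s.
Step 2 — Component impedances:
  R: Z = R = 25.2 Ω
  L: Z = jωL = j·2513·0.0173 = 0 + j43.48 Ω
Step 3 — Series combination: Z_total = R + L = 25.2 + j43.48 Ω = 50.25∠59.9° Ω.
Step 4 — Source phasor: V = 110∠-162.0° V = -104.6 - j33.99 V.
Step 5 — Current: I = V / Z = -1.629 + j1.462 A = 2.189∠138.1° A.
Step 6 — Complex power: S = V·I* = 120.7 + j208.3 VA.
Step 7 — Real power: P = Re(S) = 120.7 W.
Step 8 — Reactive power: Q = Im(S) = 208.3 VAR.
Step 9 — Apparent power: |S| = 240.8 VA.
Step 10 — Power factor: PF = P/|S| = 0.5014 (lagging).

(a) P = 120.7 W  (b) Q = 208.3 VAR  (c) S = 240.8 VA  (d) PF = 0.5014 (lagging)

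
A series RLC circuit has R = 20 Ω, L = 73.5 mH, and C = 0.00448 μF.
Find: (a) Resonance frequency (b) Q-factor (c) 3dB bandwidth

Step 1 — Resonance condition Im(Z)=0 gives ω₀ = 1/√(LC).
Step 2 — ω₀ = 1/√(0.0735·4.48e-09) = 5.511e+04 rad/s.
Step 3 — f₀ = ω₀/(2π) = 8771 Hz.
Step 4 — Series Q: Q = ω₀L/R = 5.511e+04·0.0735/20 = 202.5.
Step 5 — 3dB bandwidth: Δω = ω₀/Q = 272.1 rad/s; BW = Δω/(2π) = 43.31 Hz.

(a) f₀ = 8771 Hz  (b) Q = 202.5  (c) BW = 43.31 Hz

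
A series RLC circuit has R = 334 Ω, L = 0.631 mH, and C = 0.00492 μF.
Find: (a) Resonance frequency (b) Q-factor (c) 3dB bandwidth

Step 1 — Resonance: ω₀ = 1/√(LC) = 1/√(0.000631·4.92e-09) = 5.675e+05 rad/s.
Step 2 — f₀ = ω₀/(2π) = 9.033e+04 Hz.
Step 3 — Series Q: Q = ω₀L/R = 5.675e+05·0.000631/334 = 1.072.
Step 4 — Bandwidth: Δω = ω₀/Q = 5.293e+05 rad/s; BW = Δω/(2π) = 8.424e+04 Hz.

(a) f₀ = 9.033e+04 Hz  (b) Q = 1.072  (c) BW = 8.424e+04 Hz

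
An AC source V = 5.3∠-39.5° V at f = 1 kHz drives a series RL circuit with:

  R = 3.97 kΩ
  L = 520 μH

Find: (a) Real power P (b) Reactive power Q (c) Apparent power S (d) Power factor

Step 1 — Angular frequency: ω = 2π·f = 2π·1000 = 6283 rad/s.
Step 2 — Component impedances:
  R: Z = R = 3970 Ω
  L: Z = jωL = j·6283·0.00052 = 0 + j3.267 Ω
Step 3 — Series combination: Z_total = R + L = 3970 + j3.267 Ω = 3970∠0.0° Ω.
Step 4 — Source phasor: V = 5.3∠-39.5° V = 4.09 - j3.371 V.
Step 5 — Current: I = V / Z = 0.001029 - j0.00085 A = 0.001335∠-39.5° A.
Step 6 — Complex power: S = V·I* = 0.007076 + j5.823e-06 VA.
Step 7 — Real power: P = Re(S) = 0.007076 W.
Step 8 — Reactive power: Q = Im(S) = 5.823e-06 VAR.
Step 9 — Apparent power: |S| = 0.007076 VA.
Step 10 — Power factor: PF = P/|S| = 1 (lagging).

(a) P = 0.007076 W  (b) Q = 5.823e-06 VAR  (c) S = 0.007076 VA  (d) PF = 1 (lagging)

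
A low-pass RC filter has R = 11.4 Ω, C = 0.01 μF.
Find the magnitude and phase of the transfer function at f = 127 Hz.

Step 1 — Angular frequency: ω = 2π·127 = 798 rad/s.
Step 2 — Transfer function: H(jω) = 1/(1 + jωRC).
Step 3 — Denominator: 1 + jωRC = 1 + j·798·11.4·1e-08 = 1 + j9.097e-05.
Step 4 — H = 1 - j9.097e-05.
Step 5 — Magnitude: |H| = 1 (-0.0 dB); phase: φ = -0.0°.

|H| = 1 (-0.0 dB), φ = -0.0°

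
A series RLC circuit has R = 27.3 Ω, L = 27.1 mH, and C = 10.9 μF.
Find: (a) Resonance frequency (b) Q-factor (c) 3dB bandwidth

Step 1 — Resonance condition Im(Z)=0 gives ω₀ = 1/√(LC).
Step 2 — ω₀ = 1/√(0.0271·1.09e-05) = 1840 rad/s.
Step 3 — f₀ = ω₀/(2π) = 292.8 Hz.
Step 4 — Series Q: Q = ω₀L/R = 1840·0.0271/27.3 = 1.826.
Step 5 — 3dB bandwidth: Δω = ω₀/Q = 1007 rad/s; BW = Δω/(2π) = 160.3 Hz.

(a) f₀ = 292.8 Hz  (b) Q = 1.826  (c) BW = 160.3 Hz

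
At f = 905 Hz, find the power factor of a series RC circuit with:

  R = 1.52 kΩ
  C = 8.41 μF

Step 1 — Angular frequency: ω = 2π·f = 2π·905 = 5686 rad/s.
Step 2 — Component impedances:
  R: Z = R = 1520 Ω
  C: Z = 1/(jωC) = -j/(ω·C) = 0 - j20.91 Ω
Step 3 — Series combination: Z_total = R + C = 1520 - j20.91 Ω = 1520∠-0.8° Ω.
Step 4 — Power factor: PF = cos(φ) = Re(Z)/|Z| = 1520/1520.1 = 0.9999.
Step 5 — Type: Im(Z) = -20.91 ⇒ leading (phase φ = -0.8°).

PF = 0.9999 (leading, φ = -0.8°)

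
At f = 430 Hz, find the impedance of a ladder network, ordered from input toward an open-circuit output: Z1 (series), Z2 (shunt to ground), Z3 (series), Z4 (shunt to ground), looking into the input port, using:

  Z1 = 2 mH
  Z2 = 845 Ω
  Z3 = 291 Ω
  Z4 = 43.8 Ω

Step 1 — Angular frequency: ω = 2π·f = 2π·430 = 2702 rad/s.
Step 2 — Component impedances:
  Z1: Z = jωL = j·2702·0.002 = 0 + j5.404 Ω
  Z2: Z = R = 845 Ω
  Z3: Z = R = 291 Ω
  Z4: Z = R = 43.8 Ω
Step 3 — Ladder network (open output): work backward from the far end, alternating series and parallel combinations. Z_in = 239.8 + j5.404 Ω = 239.9∠1.3° Ω.

Z = 239.8 + j5.404 Ω = 239.9∠1.3° Ω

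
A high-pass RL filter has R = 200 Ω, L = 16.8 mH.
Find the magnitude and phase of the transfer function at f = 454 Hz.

Step 1 — Angular frequency: ω = 2π·454 = 2853 rad/s.
Step 2 — Transfer function: H(jω) = jωL/(R + jωL).
Step 3 — Numerator jωL = j·47.92; denominator R + jωL = 200 + j47.92.
Step 4 — H = 0.0543 + j0.2266.
Step 5 — Magnitude: |H| = 0.233 (-12.7 dB); phase: φ = 76.5°.

|H| = 0.233 (-12.7 dB), φ = 76.5°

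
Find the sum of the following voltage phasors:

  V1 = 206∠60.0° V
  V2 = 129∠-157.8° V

Step 1 — Convert each phasor to rectangular form:
  V1 = 206·(cos(60.0°) + j·sin(60.0°)) = 103 + j178.4 V
  V2 = 129·(cos(-157.8°) + j·sin(-157.8°)) = -119.4 - j48.74 V
Step 2 — Sum components: V_total = -16.44 + j129.7 V.
Step 3 — Convert to polar: |V_total| = 130.7 V, ∠V_total = 97.2°.

V_total = 130.7∠97.2° V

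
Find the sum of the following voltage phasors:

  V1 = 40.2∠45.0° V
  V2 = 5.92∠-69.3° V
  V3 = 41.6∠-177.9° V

Step 1 — Convert each phasor to rectangular form:
  V1 = 40.2·(cos(45.0°) + j·sin(45.0°)) = 28.43 + j28.43 V
  V2 = 5.92·(cos(-69.3°) + j·sin(-69.3°)) = 2.093 - j5.538 V
  V3 = 41.6·(cos(-177.9°) + j·sin(-177.9°)) = -41.57 - j1.524 V
Step 2 — Sum components: V_total = -11.05 + j21.36 V.
Step 3 — Convert to polar: |V_total| = 24.05 V, ∠V_total = 117.4°.

V_total = 24.05∠117.4° V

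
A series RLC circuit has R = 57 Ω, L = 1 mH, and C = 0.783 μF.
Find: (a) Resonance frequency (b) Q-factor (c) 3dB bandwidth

Step 1 — Resonance condition Im(Z)=0 gives ω₀ = 1/√(LC).
Step 2 — ω₀ = 1/√(0.001·7.83e-07) = 3.574e+04 rad/s.
Step 3 — f₀ = ω₀/(2π) = 5688 Hz.
Step 4 — Series Q: Q = ω₀L/R = 3.574e+04·0.001/57 = 0.627.
Step 5 — 3dB bandwidth: Δω = ω₀/Q = 5.7e+04 rad/s; BW = Δω/(2π) = 9072 Hz.

(a) f₀ = 5688 Hz  (b) Q = 0.627  (c) BW = 9072 Hz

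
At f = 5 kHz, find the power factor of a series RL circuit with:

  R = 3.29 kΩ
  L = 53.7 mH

Step 1 — Angular frequency: ω = 2π·f = 2π·5000 = 3.142e+04 rad/s.
Step 2 — Component impedances:
  R: Z = R = 3290 Ω
  L: Z = jωL = j·3.142e+04·0.0537 = 0 + j1687 Ω
Step 3 — Series combination: Z_total = R + L = 3290 + j1687 Ω = 3697∠27.1° Ω.
Step 4 — Power factor: PF = cos(φ) = Re(Z)/|Z| = 3290/3697.3 = 0.8898.
Step 5 — Type: Im(Z) = 1687 ⇒ lagging (phase φ = 27.1°).

PF = 0.8898 (lagging, φ = 27.1°)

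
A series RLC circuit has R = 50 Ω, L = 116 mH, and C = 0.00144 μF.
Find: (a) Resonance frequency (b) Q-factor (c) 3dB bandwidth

Step 1 — Resonance condition Im(Z)=0 gives ω₀ = 1/√(LC).
Step 2 — ω₀ = 1/√(0.116·1.44e-09) = 7.737e+04 rad/s.
Step 3 — f₀ = ω₀/(2π) = 1.231e+04 Hz.
Step 4 — Series Q: Q = ω₀L/R = 7.737e+04·0.116/50 = 179.5.
Step 5 — 3dB bandwidth: Δω = ω₀/Q = 431 rad/s; BW = Δω/(2π) = 68.6 Hz.

(a) f₀ = 1.231e+04 Hz  (b) Q = 179.5  (c) BW = 68.6 Hz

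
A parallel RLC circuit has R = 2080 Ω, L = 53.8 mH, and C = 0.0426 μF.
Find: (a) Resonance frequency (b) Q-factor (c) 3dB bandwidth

Step 1 — Resonance: ω₀ = 1/√(LC) = 1/√(0.0538·4.26e-08) = 2.089e+04 rad/s.
Step 2 — f₀ = ω₀/(2π) = 3324 Hz.
Step 3 — Parallel Q: Q = R/(ω₀L) = 2080/(2.089e+04·0.0538) = 1.851.
Step 4 — Bandwidth: Δω = ω₀/Q = 1.129e+04 rad/s; BW = Δω/(2π) = 1796 Hz.

(a) f₀ = 3324 Hz  (b) Q = 1.851  (c) BW = 1796 Hz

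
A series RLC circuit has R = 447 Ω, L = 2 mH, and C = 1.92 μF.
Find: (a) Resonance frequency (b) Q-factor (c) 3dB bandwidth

Step 1 — Resonance: ω₀ = 1/√(LC) = 1/√(0.002·1.92e-06) = 1.614e+04 rad/s.
Step 2 — f₀ = ω₀/(2π) = 2568 Hz.
Step 3 — Series Q: Q = ω₀L/R = 1.614e+04·0.002/447 = 0.0722.
Step 4 — Bandwidth: Δω = ω₀/Q = 2.235e+05 rad/s; BW = Δω/(2π) = 3.557e+04 Hz.

(a) f₀ = 2568 Hz  (b) Q = 0.0722  (c) BW = 3.557e+04 Hz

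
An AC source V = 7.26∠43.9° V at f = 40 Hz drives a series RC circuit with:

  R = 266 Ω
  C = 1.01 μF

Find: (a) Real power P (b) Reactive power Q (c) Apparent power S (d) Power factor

Step 1 — Angular frequency: ω = 2π·f = 2π·40 = 251.3 rad/s.
Step 2 — Component impedances:
  R: Z = R = 266 Ω
  C: Z = 1/(jωC) = -j/(ω·C) = 0 - j3939 Ω
Step 3 — Series combination: Z_total = R + C = 266 - j3939 Ω = 3948∠-86.1° Ω.
Step 4 — Source phasor: V = 7.26∠43.9° V = 5.231 + j5.034 V.
Step 5 — Current: I = V / Z = -0.001183 + j0.001408 A = 0.001839∠130.0° A.
Step 6 — Complex power: S = V·I* = 0.0008993 - j0.01332 VA.
Step 7 — Real power: P = Re(S) = 0.0008993 W.
Step 8 — Reactive power: Q = Im(S) = -0.01332 VAR.
Step 9 — Apparent power: |S| = 0.01335 VA.
Step 10 — Power factor: PF = P/|S| = 0.06737 (leading).

(a) P = 0.0008993 W  (b) Q = -0.01332 VAR  (c) S = 0.01335 VA  (d) PF = 0.06737 (leading)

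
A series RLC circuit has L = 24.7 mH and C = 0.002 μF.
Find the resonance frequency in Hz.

Step 1 — Resonance condition Im(Z)=0 gives ω₀ = 1/√(LC).
Step 2 — ω₀ = 1/√(0.0247·2e-09) = 1.423e+05 rad/s.
Step 3 — f₀ = ω₀/(2π) = 2.264e+04 Hz.

f₀ = 2.264e+04 Hz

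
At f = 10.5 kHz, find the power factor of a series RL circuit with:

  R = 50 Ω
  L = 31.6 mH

Step 1 — Angular frequency: ω = 2π·f = 2π·1.05e+04 = 6.597e+04 rad/s.
Step 2 — Component impedances:
  R: Z = R = 50 Ω
  L: Z = jωL = j·6.597e+04·0.0316 = 0 + j2085 Ω
Step 3 — Series combination: Z_total = R + L = 50 + j2085 Ω = 2085∠88.6° Ω.
Step 4 — Power factor: PF = cos(φ) = Re(Z)/|Z| = 50/2085 = 0.02398.
Step 5 — Type: Im(Z) = 2085 ⇒ lagging (phase φ = 88.6°).

PF = 0.02398 (lagging, φ = 88.6°)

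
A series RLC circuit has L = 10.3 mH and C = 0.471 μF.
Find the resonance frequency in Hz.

Step 1 — Resonance condition Im(Z)=0 gives ω₀ = 1/√(LC).
Step 2 — ω₀ = 1/√(0.0103·4.71e-07) = 1.436e+04 rad/s.
Step 3 — f₀ = ω₀/(2π) = 2285 Hz.

f₀ = 2285 Hz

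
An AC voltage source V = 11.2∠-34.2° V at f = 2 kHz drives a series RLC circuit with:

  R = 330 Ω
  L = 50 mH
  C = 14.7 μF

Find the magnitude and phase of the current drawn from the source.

Step 1 — Angular frequency: ω = 2π·f = 2π·2000 = 1.257e+04 rad/s.
Step 2 — Component impedances:
  R: Z = R = 330 Ω
  L: Z = jωL = j·1.257e+04·0.05 = 0 + j628.3 Ω
  C: Z = 1/(jωC) = -j/(ω·C) = 0 - j5.413 Ω
Step 3 — Series combination: Z_total = R + L + C = 330 + j622.9 Ω = 704.9∠62.1° Ω.
Step 4 — Source phasor: V = 11.2∠-34.2° V = 9.263 - j6.295 V.
Step 5 — Ohm's law: I = V / Z_total = (9.263 - j6.295) / (330 + j622.9) = -0.00174 - j0.01579 A.
Step 6 — Convert to polar: |I| = 0.01589 A, ∠I = -96.3°.

I = 0.01589∠-96.3° A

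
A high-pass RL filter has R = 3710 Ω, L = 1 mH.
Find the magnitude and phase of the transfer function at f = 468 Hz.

Step 1 — Angular frequency: ω = 2π·468 = 2941 rad/s.
Step 2 — Transfer function: H(jω) = jωL/(R + jωL).
Step 3 — Numerator jωL = j·2.941; denominator R + jωL = 3710 + j2.941.
Step 4 — H = 6.282e-07 + j0.0007926.
Step 5 — Magnitude: |H| = 0.0007926 (-62.0 dB); phase: φ = 90.0°.

|H| = 0.0007926 (-62.0 dB), φ = 90.0°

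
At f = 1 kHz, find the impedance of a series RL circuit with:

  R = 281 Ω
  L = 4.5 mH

Step 1 — Angular frequency: ω = 2π·f = 2π·1000 = 6283 rad/s.
Step 2 — Component impedances:
  R: Z = R = 281 Ω
  L: Z = jωL = j·6283·0.0045 = 0 + j28.27 Ω
Step 3 — Series combination: Z_total = R + L = 281 + j28.27 Ω = 282.4∠5.7° Ω.

Z = 281 + j28.27 Ω = 282.4∠5.7° Ω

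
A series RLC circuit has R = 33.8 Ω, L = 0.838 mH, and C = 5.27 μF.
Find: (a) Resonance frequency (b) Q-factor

Step 1 — Resonance condition Im(Z)=0 gives ω₀ = 1/√(LC).
Step 2 — ω₀ = 1/√(0.000838·5.27e-06) = 1.505e+04 rad/s.
Step 3 — f₀ = ω₀/(2π) = 2395 Hz.
Step 4 — Series Q: Q = ω₀L/R = 1.505e+04·0.000838/33.8 = 0.3731.

(a) f₀ = 2395 Hz  (b) Q = 0.3731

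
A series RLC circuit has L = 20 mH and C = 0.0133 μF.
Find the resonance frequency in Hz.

Step 1 — Resonance condition Im(Z)=0 gives ω₀ = 1/√(LC).
Step 2 — ω₀ = 1/√(0.02·1.33e-08) = 6.131e+04 rad/s.
Step 3 — f₀ = ω₀/(2π) = 9758 Hz.

f₀ = 9758 Hz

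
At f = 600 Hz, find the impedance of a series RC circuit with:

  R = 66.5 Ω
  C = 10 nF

Step 1 — Angular frequency: ω = 2π·f = 2π·600 = 3770 rad/s.
Step 2 — Component impedances:
  R: Z = R = 66.5 Ω
  C: Z = 1/(jωC) = -j/(ω·C) = 0 - j2.653e+04 Ω
Step 3 — Series combination: Z_total = R + C = 66.5 - j2.653e+04 Ω = 2.653e+04∠-89.9° Ω.

Z = 66.5 - j2.653e+04 Ω = 2.653e+04∠-89.9° Ω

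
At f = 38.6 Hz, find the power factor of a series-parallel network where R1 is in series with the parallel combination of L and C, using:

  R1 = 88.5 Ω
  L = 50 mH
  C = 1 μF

Step 1 — Angular frequency: ω = 2π·f = 2π·38.6 = 242.5 rad/s.
Step 2 — Component impedances:
  R1: Z = R = 88.5 Ω
  L: Z = jωL = j·242.5·0.05 = 0 + j12.13 Ω
  C: Z = 1/(jωC) = -j/(ω·C) = 0 - j4123 Ω
Step 3 — Parallel branch: L || C = 1/(1/L + 1/C) = 0 + j12.16 Ω.
Step 4 — Series with R1: Z_total = R1 + (L || C) = 88.5 + j12.16 Ω = 89.33∠7.8° Ω.
Step 5 — Power factor: PF = cos(φ) = Re(Z)/|Z| = 88.5/89.33 = 0.9907.
Step 6 — Type: Im(Z) = 12.16 ⇒ lagging (phase φ = 7.8°).

PF = 0.9907 (lagging, φ = 7.8°)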